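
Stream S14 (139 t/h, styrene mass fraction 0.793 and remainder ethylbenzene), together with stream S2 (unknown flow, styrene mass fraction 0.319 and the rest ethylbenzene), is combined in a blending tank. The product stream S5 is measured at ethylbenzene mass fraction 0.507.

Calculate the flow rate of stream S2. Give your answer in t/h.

Let S2 be the unknown flow. Total out = 139 + S2.
ethylbenzene balance: 28.773 + 0.681·S2 = 0.507·(139 + S2)
(0.681 − 0.507)·S2 = 0.507×139 − 28.773 = 41.7
S2 = 41.7 / 0.174 = 239.66 t/h

239.7 t/h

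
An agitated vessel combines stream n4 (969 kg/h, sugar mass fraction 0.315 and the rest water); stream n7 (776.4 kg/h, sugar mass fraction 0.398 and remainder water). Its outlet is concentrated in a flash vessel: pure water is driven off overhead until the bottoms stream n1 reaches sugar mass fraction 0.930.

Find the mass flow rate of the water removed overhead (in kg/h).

sugar entering = 969×0.315 + 776.4×0.398 = 614.24 kg/h.
All sugar reports to n1, so n1 = 614.24/0.930 = 660.48 kg/h.
Total feed = 1745.4 kg/h; overhead = 1745.4 − 660.48 = 1084.9 kg/h.

1085 kg/h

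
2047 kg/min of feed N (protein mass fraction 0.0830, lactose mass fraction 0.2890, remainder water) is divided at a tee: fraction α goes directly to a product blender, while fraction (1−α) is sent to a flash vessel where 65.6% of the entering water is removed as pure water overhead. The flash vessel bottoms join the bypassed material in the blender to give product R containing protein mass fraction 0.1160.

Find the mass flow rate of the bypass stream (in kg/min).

633.5 kg/min

All 2047×0.083 = 169.9 kg/min of protein reaches R, so R = 169.9/0.116 = 1464.7 kg/min and vapour = 582.34 kg/min.
The evaporator receives (1−α)·2047 of feed at 0.628 water and removes 0.656 of that water:
0.656×0.628×(1−α)×2047 = 582.34
(1−α) = 582.34/843.3 = 0.6905;  α = 0.3095.
Bypass flow = 0.3095×2047 = 633.45 kg/min.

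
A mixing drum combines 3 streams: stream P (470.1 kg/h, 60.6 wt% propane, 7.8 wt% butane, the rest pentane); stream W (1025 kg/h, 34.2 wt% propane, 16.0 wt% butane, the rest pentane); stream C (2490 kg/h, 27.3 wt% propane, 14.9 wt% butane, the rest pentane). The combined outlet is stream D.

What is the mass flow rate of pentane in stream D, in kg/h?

pentane out = pentane in = 470.1×0.316 + 1025×0.498 + 2490×0.578 = 2098.2 kg/h.

2098 kg/h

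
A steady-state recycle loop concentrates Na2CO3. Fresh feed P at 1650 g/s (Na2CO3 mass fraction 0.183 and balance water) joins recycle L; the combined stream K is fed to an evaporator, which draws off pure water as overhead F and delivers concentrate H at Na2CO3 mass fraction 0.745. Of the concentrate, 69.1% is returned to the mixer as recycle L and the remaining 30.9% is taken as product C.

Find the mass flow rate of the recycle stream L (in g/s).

Overall Na2CO3 balance (none leaves overhead): Na2CO3 in fresh feed = Na2CO3 in product, i.e. 1650×0.183 = (1−0.691)·H·0.745.
H = 301.95/(0.745×0.309) = 1311.7 g/s.
Recycle L = 0.691×1311.7 = 906.35 g/s.

906.4 g/s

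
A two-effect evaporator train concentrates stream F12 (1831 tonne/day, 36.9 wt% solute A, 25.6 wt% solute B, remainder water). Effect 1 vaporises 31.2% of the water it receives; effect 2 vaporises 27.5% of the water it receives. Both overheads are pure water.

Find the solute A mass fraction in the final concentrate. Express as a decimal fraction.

water in feed = 1831×0.375 = 686.62 tonne/day.
After stage 1: water left = (1−0.312)×686.62 = 472.4; stream total = 1616.8 tonne/day.
After stage 2: water left = (1−0.275)×472.4 = 342.49; final concentrate = 1486.9 tonne/day.
solute A fraction = 675.64/1486.9 = 0.454.

0.454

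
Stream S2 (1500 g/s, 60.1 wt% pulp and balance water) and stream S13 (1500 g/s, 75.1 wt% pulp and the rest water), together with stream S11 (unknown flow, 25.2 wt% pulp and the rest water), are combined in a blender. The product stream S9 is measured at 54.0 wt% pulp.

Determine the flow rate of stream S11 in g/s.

1417 g/s

Let S11 be the unknown flow. Total out = 3000 + S11.
pulp balance: 2028 + 0.252·S11 = 0.540·(3000 + S11)
(0.252 − 0.540)·S11 = 0.540×3000 − 2028 = -408
S11 = -408 / -0.288 = 1416.7 g/s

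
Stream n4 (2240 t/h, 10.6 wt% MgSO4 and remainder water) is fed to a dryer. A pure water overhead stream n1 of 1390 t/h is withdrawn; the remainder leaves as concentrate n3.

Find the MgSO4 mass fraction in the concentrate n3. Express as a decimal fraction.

0.279

MgSO4 is not removed: 2240×0.106 = 237.44 t/h of MgSO4 enters n3.
Concentrate = 2240 − 1390 = 850 t/h.
Mass fraction = 237.44/850 = 0.279.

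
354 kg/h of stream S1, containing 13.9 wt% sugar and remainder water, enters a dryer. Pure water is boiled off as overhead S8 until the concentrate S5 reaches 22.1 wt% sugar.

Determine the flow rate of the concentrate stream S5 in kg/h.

sugar is conserved: 354×0.139 = 49.206 kg/h all reports to the concentrate.
Concentrate = 49.206/(target fraction) = 222.65 kg/h.

222.7 kg/h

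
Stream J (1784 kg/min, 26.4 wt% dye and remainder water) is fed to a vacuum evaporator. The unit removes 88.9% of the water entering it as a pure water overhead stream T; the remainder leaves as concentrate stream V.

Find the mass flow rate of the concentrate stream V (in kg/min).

water entering = 1784×0.736 = 1313 kg/min; overhead removed = 0.889×1313 = 1167.3 kg/min.
Concentrate = 1784 − 1167.3 = 616.72 kg/min.

616.7 kg/min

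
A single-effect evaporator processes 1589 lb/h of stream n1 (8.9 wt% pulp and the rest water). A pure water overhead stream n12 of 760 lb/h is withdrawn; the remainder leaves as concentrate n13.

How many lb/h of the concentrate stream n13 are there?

Concentrate = 1589 − 760 = 829 lb/h.

829 lb/h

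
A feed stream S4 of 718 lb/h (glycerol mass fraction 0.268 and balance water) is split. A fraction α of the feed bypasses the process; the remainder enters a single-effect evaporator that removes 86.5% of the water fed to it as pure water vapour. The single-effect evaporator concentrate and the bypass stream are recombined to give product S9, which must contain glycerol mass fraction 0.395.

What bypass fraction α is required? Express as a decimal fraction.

All 718×0.268 = 192.42 lb/h of glycerol reaches S9, so S9 = 192.42/0.395 = 487.15 lb/h and vapour = 230.85 lb/h.
The evaporator receives (1−α)·718 of feed at 0.732 water and removes 0.865 of that water:
0.865×0.732×(1−α)×718 = 230.85
(1−α) = 230.85/454.62 = 0.5078;  α = 0.4922.

0.492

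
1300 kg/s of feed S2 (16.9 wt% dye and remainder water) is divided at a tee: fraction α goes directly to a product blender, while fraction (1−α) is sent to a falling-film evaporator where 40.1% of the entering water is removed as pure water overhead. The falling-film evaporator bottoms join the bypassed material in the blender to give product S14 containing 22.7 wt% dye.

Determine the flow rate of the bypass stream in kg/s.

All 1300×0.169 = 219.7 kg/s of dye reaches S14, so S14 = 219.7/0.227 = 967.84 kg/s and vapour = 332.16 kg/s.
The evaporator receives (1−α)·1300 of feed at 0.831 water and removes 0.401 of that water:
0.401×0.831×(1−α)×1300 = 332.16
(1−α) = 332.16/433.2 = 0.7668;  α = 0.2332.
Bypass flow = 0.2332×1300 = 303.22 kg/s.

303.2 kg/s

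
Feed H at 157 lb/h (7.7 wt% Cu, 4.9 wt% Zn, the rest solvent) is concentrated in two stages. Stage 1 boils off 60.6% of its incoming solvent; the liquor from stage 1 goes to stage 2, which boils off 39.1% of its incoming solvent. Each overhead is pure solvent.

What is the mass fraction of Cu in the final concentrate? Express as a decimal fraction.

0.2294

solvent in feed = 157×0.874 = 137.22 lb/h.
After stage 1: solvent left = (1−0.606)×137.22 = 54.064; stream total = 73.846 lb/h.
After stage 2: solvent left = (1−0.391)×54.064 = 32.925; final concentrate = 52.707 lb/h.
Cu fraction = 12.089/52.707 = 0.2294.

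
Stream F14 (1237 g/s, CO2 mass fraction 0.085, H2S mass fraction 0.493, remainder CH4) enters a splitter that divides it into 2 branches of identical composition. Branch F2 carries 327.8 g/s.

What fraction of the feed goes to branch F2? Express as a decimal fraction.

Fraction to F2 = 327.8/1237 = 0.2650.

0.265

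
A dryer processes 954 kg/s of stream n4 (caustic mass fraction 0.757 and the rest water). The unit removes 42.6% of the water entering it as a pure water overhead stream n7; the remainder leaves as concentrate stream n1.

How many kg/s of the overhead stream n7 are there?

98.76 kg/s

water entering = 954×0.243 = 231.82 kg/s; overhead removed = 0.426×231.82 = 98.756 kg/s.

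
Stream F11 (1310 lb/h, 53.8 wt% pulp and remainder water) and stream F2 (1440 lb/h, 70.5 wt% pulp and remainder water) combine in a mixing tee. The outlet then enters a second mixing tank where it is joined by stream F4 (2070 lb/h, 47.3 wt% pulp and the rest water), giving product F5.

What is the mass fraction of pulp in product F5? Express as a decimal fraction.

Overall, product flow = 4820 lb/h.
pulp in = 1310×0.538 + 1440×0.705 + 2070×0.473 = 2699.1 lb/h.
pulp fraction in F5 = 0.560.

0.560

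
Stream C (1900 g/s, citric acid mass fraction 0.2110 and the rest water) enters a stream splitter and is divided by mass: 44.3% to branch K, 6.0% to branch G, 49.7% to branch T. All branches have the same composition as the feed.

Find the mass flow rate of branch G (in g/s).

114 g/s

Branch G flow = 0.060×1900 = 114 g/s.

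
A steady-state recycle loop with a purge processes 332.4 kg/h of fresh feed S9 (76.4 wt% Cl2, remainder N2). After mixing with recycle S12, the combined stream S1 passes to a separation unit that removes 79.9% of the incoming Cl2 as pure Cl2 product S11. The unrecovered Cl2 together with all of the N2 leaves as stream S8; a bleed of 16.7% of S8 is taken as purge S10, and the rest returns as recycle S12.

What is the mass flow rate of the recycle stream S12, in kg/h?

N2 enters only via S9 and leaves only via the purge: 332.4×0.236 = 0.167×(N2 in S8), and the separation unit passes all N2, so N2 in S1 = N2 in S8 = 469.74 kg/h.
Cl2 in S1: m_A = 332.4×0.764 + (1−0.167)·(1−0.799)·m_A, so m_A = 253.95/0.8326 = 305.02 kg/h.
S8 = (1−0.799)×305.02 + 469.74 = 531.05 kg/h.
Recycle S12 = (1−0.167)×531.05 = 442.36 kg/h.

442.4 kg/h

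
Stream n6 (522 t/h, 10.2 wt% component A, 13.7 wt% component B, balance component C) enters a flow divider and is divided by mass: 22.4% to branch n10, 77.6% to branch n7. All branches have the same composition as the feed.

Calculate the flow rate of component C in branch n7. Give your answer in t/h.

Branch n7 total = 0.776×522 = 405.07 t/h.
component C in n7 = 0.761×405.07 = 308.26 t/h.

308.3 t/h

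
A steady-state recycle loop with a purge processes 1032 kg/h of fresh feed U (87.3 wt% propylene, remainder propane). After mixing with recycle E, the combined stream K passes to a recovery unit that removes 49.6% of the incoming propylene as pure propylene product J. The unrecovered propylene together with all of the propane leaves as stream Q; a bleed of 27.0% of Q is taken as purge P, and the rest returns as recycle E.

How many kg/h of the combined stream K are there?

propane enters only via U and leaves only via the purge: 1032×0.127 = 0.270×(propane in Q), and the recovery unit passes all propane, so propane in K = propane in Q = 485.42 kg/h.
propylene in K: m_A = 1032×0.873 + (1−0.270)·(1−0.496)·m_A, so m_A = 900.94/0.6321 = 1425.4 kg/h.
K = 1425.4 + 485.42 = 1910.8 kg/h.

1911 kg/h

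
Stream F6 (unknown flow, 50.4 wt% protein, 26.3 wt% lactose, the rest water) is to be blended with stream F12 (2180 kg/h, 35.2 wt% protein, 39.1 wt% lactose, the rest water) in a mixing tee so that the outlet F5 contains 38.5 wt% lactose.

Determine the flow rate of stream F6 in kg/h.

Let F6 be the unknown flow. Total out = 2180 + F6.
lactose balance: 852.38 + 0.263·F6 = 0.385·(2180 + F6)
(0.263 − 0.385)·F6 = 0.385×2180 − 852.38 = -13.08
F6 = -13.08 / -0.122 = 107.21 kg/h

107.2 kg/h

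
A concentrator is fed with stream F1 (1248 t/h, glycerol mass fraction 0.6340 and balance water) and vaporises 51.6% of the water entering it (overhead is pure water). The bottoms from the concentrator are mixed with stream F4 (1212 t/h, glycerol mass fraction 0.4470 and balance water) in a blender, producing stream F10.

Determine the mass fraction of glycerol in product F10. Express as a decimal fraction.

0.5993

Vapour removed = 0.516×0.366×1248 = 235.69 t/h; concentrate = 1012.3 t/h.
glycerol reaching the mixer = 791.23 (from concentrate) + 1212×0.447 = 1333 t/h.
Product flow = 1012.3 + 1212 = 2224.3 t/h; glycerol fraction = 0.5993.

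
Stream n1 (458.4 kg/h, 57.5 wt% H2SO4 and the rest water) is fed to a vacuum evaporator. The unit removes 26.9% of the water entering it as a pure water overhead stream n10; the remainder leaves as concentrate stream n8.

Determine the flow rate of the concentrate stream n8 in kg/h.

406 kg/h

water entering = 458.4×0.425 = 194.82 kg/h; overhead removed = 0.269×194.82 = 52.407 kg/h.
Concentrate = 458.4 − 52.407 = 405.99 kg/h.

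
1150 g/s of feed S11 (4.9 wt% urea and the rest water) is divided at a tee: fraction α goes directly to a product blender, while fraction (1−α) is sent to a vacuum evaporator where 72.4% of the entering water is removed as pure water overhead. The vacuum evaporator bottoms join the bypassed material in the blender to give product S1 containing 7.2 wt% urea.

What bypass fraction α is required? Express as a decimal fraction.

All 1150×0.049 = 56.35 g/s of urea reaches S1, so S1 = 56.35/0.072 = 782.64 g/s and vapour = 367.36 g/s.
The evaporator receives (1−α)·1150 of feed at 0.951 water and removes 0.724 of that water:
0.724×0.951×(1−α)×1150 = 367.36
(1−α) = 367.36/791.8 = 0.4640;  α = 0.5360.

0.536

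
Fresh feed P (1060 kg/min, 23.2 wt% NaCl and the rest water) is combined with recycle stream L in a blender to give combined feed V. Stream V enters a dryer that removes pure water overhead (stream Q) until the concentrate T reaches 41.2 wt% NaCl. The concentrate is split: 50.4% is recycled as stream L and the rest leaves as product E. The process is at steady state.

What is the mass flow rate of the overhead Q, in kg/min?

Overall NaCl balance (none leaves overhead): NaCl in fresh feed = NaCl in product, i.e. 1060×0.232 = (1−0.504)·T·0.412.
T = 245.92/(0.412×0.496) = 1203.4 kg/min.
Recycle L = 0.504×1203.4 = 606.52 kg/min.
Combined feed V = 1060 + 606.52 = 1666.5 kg/min.
Overhead Q = V − T = 1666.5 − 1203.4 = 463.11 kg/min.

463.1 kg/min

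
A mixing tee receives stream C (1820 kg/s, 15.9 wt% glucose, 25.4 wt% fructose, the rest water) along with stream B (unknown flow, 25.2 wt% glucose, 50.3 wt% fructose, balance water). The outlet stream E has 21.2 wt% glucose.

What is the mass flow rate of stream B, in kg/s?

2411 kg/s

Let B be the unknown flow. Total out = 1820 + B.
glucose balance: 289.38 + 0.252·B = 0.212·(1820 + B)
(0.252 − 0.212)·B = 0.212×1820 − 289.38 = 96.46
B = 96.46 / 0.040 = 2411.5 kg/s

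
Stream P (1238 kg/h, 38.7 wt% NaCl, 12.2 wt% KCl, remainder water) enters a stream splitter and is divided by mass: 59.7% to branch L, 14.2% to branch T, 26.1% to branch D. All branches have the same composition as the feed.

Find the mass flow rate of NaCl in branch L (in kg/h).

Branch L total = 0.597×1238 = 739.09 kg/h.
NaCl in L = 0.387×739.09 = 286.03 kg/h.

286 kg/h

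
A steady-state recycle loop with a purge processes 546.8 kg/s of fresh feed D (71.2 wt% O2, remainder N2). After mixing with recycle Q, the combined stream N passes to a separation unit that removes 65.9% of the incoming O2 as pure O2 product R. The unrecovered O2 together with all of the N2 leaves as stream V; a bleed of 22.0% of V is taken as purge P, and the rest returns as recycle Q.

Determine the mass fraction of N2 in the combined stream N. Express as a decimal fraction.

0.574

N2 enters only via D and leaves only via the purge: 546.8×0.288 = 0.220×(N2 in V), and the separation unit passes all N2, so N2 in N = N2 in V = 715.81 kg/s.
O2 in N: m_A = 546.8×0.712 + (1−0.220)·(1−0.659)·m_A, so m_A = 389.32/0.7340 = 530.4 kg/s.
N = 530.4 + 715.81 = 1246.2 kg/s.
N2 fraction in N = 715.81/1246.2 = 0.574.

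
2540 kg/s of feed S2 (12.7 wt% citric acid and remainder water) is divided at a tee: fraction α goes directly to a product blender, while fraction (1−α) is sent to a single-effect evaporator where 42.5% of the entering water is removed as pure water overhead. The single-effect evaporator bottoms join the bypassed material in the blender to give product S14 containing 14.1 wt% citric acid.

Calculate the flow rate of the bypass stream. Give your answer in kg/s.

1860 kg/s

All 2540×0.127 = 322.58 kg/s of citric acid reaches S14, so S14 = 322.58/0.141 = 2287.8 kg/s and vapour = 252.2 kg/s.
The evaporator receives (1−α)·2540 of feed at 0.873 water and removes 0.425 of that water:
0.425×0.873×(1−α)×2540 = 252.2
(1−α) = 252.2/942.4 = 0.2676;  α = 0.7324.
Bypass flow = 0.7324×2540 = 1860.3 kg/s.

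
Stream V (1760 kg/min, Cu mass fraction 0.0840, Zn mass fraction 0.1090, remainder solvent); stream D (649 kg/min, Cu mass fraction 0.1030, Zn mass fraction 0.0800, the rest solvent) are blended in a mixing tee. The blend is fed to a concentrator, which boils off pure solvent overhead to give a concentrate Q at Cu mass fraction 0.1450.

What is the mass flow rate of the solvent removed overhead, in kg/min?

928.4 kg/min

Cu entering = 1760×0.084 + 649×0.103 = 214.69 kg/min.
All Cu reports to Q, so Q = 214.69/0.145 = 1480.6 kg/min.
Total feed = 2409 kg/min; overhead = 2409 − 1480.6 = 928.4 kg/min.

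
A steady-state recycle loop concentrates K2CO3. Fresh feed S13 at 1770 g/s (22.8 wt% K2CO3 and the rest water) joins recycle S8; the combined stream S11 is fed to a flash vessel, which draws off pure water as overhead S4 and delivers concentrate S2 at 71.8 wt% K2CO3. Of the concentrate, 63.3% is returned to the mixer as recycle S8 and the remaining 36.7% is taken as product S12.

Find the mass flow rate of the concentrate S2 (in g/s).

1532 g/s

Overall K2CO3 balance (none leaves overhead): K2CO3 in fresh feed = K2CO3 in product, i.e. 1770×0.228 = (1−0.633)·S2·0.718.
S2 = 403.56/(0.718×0.367) = 1531.5 g/s.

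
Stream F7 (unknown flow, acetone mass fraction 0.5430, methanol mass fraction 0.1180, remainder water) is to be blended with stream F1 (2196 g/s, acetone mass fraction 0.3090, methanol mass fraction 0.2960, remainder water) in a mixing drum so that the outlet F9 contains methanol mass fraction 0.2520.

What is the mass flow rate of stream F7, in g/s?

721.1 g/s

Let F7 be the unknown flow. Total out = 2196 + F7.
methanol balance: 650.02 + 0.118·F7 = 0.252·(2196 + F7)
(0.118 − 0.252)·F7 = 0.252×2196 − 650.02 = -96.624
F7 = -96.624 / -0.134 = 721.07 g/s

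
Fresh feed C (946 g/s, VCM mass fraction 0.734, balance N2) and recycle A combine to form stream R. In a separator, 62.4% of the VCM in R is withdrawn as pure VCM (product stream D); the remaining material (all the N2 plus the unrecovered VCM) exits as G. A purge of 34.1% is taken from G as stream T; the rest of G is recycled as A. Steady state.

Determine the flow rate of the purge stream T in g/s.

N2 enters only via C and leaves only via the purge: 946×0.266 = 0.341×(N2 in G), and the separator passes all N2, so N2 in R = N2 in G = 737.94 g/s.
VCM in R: m_A = 946×0.734 + (1−0.341)·(1−0.624)·m_A, so m_A = 694.36/0.7522 = 923.09 g/s.
G = (1−0.624)×923.09 + 737.94 = 1085 g/s.
Purge T = 0.341×1085 = 369.99 g/s.

370 g/s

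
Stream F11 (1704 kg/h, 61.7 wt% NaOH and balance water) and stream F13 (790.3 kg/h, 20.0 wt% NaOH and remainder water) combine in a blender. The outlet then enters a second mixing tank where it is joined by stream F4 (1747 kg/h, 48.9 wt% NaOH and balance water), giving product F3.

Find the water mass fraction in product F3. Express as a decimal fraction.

Overall, product flow = 4241.3 kg/h.
water in = 1704×0.383 + 790.3×0.800 + 1747×0.511 = 2177.6 kg/h.
water fraction in F3 = 0.513.

0.513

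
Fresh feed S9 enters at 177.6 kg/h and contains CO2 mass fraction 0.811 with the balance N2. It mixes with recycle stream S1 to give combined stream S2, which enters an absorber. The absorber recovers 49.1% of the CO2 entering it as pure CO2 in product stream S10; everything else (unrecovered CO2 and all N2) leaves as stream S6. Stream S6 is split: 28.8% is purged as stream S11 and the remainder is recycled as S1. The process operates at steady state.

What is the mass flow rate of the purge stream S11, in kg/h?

N2 enters only via S9 and leaves only via the purge: 177.6×0.189 = 0.288×(N2 in S6), and the absorber passes all N2, so N2 in S2 = N2 in S6 = 116.55 kg/h.
CO2 in S2: m_A = 177.6×0.811 + (1−0.288)·(1−0.491)·m_A, so m_A = 144.03/0.6376 = 225.9 kg/h.
S6 = (1−0.491)×225.9 + 116.55 = 231.53 kg/h.
Purge S11 = 0.288×231.53 = 66.682 kg/h.

66.68 kg/h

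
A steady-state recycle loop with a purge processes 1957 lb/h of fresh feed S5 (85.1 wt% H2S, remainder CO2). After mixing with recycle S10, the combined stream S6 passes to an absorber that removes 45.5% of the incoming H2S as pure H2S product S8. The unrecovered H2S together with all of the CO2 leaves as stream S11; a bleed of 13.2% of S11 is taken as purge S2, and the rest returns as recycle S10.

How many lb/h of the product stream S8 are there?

H2S in S6: m_A = 1957×0.851 + (1−0.132)·(1−0.455)·m_A, so m_A = 1665.4/0.5269 = 3160.5 lb/h.
Product S8 = 0.455×3160.5 = 1438 lb/h.

1438 lb/h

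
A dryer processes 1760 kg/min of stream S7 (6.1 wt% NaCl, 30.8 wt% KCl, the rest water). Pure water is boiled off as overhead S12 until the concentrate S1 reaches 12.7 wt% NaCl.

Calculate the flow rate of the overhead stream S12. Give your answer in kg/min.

NaCl is conserved: 1760×0.061 = 107.36 kg/min all reports to the concentrate.
Concentrate = 107.36/(target fraction) = 845.35 kg/min.
Overhead = 1760 − 845.35 = 914.65 kg/min.

914.6 kg/min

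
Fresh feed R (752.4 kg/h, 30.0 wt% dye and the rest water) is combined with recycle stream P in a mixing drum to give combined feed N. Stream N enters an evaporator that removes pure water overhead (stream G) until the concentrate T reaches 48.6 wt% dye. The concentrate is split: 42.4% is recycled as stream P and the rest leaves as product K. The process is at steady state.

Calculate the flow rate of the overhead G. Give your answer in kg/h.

288 kg/h

Overall dye balance (none leaves overhead): dye in fresh feed = dye in product, i.e. 752.4×0.300 = (1−0.424)·T·0.486.
T = 225.72/(0.486×0.576) = 806.33 kg/h.
Recycle P = 0.424×806.33 = 341.88 kg/h.
Combined feed N = 752.4 + 341.88 = 1094.3 kg/h.
Overhead G = N − T = 1094.3 − 806.33 = 287.96 kg/h.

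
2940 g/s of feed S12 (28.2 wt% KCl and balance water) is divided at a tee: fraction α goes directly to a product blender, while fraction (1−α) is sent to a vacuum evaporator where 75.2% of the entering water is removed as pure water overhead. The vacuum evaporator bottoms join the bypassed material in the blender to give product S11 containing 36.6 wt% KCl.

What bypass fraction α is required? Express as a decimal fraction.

0.575

All 2940×0.282 = 829.08 g/s of KCl reaches S11, so S11 = 829.08/0.366 = 2265.2 g/s and vapour = 674.75 g/s.
The evaporator receives (1−α)·2940 of feed at 0.718 water and removes 0.752 of that water:
0.752×0.718×(1−α)×2940 = 674.75
(1−α) = 674.75/1587.4 = 0.4251;  α = 0.5749.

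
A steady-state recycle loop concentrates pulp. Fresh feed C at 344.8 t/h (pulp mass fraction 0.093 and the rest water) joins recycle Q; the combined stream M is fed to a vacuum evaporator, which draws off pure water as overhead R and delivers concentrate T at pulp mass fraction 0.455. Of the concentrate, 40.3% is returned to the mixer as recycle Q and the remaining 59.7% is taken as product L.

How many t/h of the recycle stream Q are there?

47.57 t/h

Overall pulp balance (none leaves overhead): pulp in fresh feed = pulp in product, i.e. 344.8×0.093 = (1−0.403)·T·0.455.
T = 32.066/(0.455×0.597) = 118.05 t/h.
Recycle Q = 0.403×118.05 = 47.574 t/h.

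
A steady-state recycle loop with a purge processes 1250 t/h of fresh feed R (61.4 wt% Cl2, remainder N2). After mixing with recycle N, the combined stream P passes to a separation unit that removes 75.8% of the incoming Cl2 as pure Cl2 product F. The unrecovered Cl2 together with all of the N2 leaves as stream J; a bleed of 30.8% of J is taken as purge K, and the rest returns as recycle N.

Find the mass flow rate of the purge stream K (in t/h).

N2 enters only via R and leaves only via the purge: 1250×0.386 = 0.308×(N2 in J), and the separation unit passes all N2, so N2 in P = N2 in J = 1566.6 t/h.
Cl2 in P: m_A = 1250×0.614 + (1−0.308)·(1−0.758)·m_A, so m_A = 767.5/0.8325 = 921.88 t/h.
J = (1−0.758)×921.88 + 1566.6 = 1789.7 t/h.
Purge K = 0.308×1789.7 = 551.21 t/h.

551.2 t/h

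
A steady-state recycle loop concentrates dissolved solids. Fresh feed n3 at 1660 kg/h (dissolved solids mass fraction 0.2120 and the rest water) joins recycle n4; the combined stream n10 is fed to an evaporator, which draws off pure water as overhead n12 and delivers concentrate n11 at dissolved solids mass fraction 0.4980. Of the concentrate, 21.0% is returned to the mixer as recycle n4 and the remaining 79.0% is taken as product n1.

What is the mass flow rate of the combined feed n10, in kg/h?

Overall dissolved solids balance (none leaves overhead): dissolved solids in fresh feed = dissolved solids in product, i.e. 1660×0.212 = (1−0.210)·n11·0.498.
n11 = 351.92/(0.498×0.790) = 894.51 kg/h.
Recycle n4 = 0.210×894.51 = 187.85 kg/h.
Combined feed n10 = 1660 + 187.85 = 1847.8 kg/h.

1848 kg/h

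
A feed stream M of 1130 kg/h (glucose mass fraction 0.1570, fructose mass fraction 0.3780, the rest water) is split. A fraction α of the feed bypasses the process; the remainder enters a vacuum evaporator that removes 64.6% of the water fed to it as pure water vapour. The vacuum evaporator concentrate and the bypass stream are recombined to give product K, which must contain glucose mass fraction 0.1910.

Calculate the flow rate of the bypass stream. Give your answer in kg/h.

460.4 kg/h

All 1130×0.157 = 177.41 kg/h of glucose reaches K, so K = 177.41/0.191 = 928.85 kg/h and vapour = 201.15 kg/h.
The evaporator receives (1−α)·1130 of feed at 0.465 water and removes 0.646 of that water:
0.646×0.465×(1−α)×1130 = 201.15
(1−α) = 201.15/339.44 = 0.5926;  α = 0.4074.
Bypass flow = 0.4074×1130 = 460.36 kg/h.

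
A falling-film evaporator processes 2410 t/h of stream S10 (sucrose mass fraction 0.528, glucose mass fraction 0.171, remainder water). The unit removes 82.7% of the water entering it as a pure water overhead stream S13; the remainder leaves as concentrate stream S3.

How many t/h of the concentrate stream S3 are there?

1810 t/h

water entering = 2410×0.301 = 725.41 t/h; overhead removed = 0.827×725.41 = 599.91 t/h.
Concentrate = 2410 − 599.91 = 1810.1 t/h.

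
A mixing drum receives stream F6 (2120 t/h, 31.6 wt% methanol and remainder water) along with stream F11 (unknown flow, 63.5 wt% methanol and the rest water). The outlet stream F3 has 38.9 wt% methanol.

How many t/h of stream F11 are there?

Let F11 be the unknown flow. Total out = 2120 + F11.
methanol balance: 669.92 + 0.635·F11 = 0.389·(2120 + F11)
(0.635 − 0.389)·F11 = 0.389×2120 − 669.92 = 154.76
F11 = 154.76 / 0.246 = 629.11 t/h

629.1 t/h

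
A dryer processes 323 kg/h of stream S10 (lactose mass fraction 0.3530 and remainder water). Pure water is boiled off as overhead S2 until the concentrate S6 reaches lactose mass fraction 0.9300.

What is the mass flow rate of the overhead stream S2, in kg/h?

lactose is conserved: 323×0.353 = 114.02 kg/h all reports to the concentrate.
Concentrate = 114.02/(target fraction) = 122.6 kg/h.
Overhead = 323 − 122.6 = 200.4 kg/h.

200.4 kg/h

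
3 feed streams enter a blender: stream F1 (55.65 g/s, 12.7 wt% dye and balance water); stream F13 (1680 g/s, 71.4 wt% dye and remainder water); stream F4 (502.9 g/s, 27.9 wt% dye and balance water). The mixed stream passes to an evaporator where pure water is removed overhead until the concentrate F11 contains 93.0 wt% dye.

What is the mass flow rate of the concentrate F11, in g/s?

1448 g/s

dye entering = 55.65×0.127 + 1680×0.714 + 502.9×0.279 = 1346.9 g/s.
All dye reports to F11, so F11 = 1346.9/0.930 = 1448.3 g/s.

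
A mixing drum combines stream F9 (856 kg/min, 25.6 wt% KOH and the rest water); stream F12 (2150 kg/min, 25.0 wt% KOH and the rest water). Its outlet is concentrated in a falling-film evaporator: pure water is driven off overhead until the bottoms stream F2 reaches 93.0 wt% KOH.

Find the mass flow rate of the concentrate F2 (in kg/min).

813.6 kg/min

KOH entering = 856×0.256 + 2150×0.250 = 756.64 kg/min.
All KOH reports to F2, so F2 = 756.64/0.930 = 813.59 kg/min.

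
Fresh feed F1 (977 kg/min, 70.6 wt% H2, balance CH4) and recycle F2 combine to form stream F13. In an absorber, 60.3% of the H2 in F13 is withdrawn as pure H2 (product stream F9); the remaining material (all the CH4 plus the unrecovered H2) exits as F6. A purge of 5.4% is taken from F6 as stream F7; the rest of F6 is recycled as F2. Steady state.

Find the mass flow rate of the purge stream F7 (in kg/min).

CH4 enters only via F1 and leaves only via the purge: 977×0.294 = 0.054×(CH4 in F6), and the absorber passes all CH4, so CH4 in F13 = CH4 in F6 = 5319.2 kg/min.
H2 in F13: m_A = 977×0.706 + (1−0.054)·(1−0.603)·m_A, so m_A = 689.76/0.6244 = 1104.6 kg/min.
F6 = (1−0.603)×1104.6 + 5319.2 = 5757.8 kg/min.
Purge F7 = 0.054×5757.8 = 310.92 kg/min.

310.9 kg/min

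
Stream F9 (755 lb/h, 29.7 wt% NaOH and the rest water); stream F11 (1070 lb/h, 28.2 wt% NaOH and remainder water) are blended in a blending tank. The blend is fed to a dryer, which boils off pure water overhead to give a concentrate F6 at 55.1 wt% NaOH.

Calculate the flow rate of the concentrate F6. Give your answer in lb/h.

954.6 lb/h

NaOH entering = 755×0.297 + 1070×0.282 = 525.97 lb/h.
All NaOH reports to F6, so F6 = 525.97/0.551 = 954.58 lb/h.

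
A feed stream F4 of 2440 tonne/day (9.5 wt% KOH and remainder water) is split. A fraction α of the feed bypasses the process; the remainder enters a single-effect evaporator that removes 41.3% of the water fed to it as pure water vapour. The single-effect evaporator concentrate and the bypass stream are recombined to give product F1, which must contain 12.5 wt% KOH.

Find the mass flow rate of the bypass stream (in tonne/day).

All 2440×0.095 = 231.8 tonne/day of KOH reaches F1, so F1 = 231.8/0.125 = 1854.4 tonne/day and vapour = 585.6 tonne/day.
The evaporator receives (1−α)·2440 of feed at 0.905 water and removes 0.413 of that water:
0.413×0.905×(1−α)×2440 = 585.6
(1−α) = 585.6/911.99 = 0.6421;  α = 0.3579.
Bypass flow = 0.3579×2440 = 873.24 tonne/day.

873.2 tonne/day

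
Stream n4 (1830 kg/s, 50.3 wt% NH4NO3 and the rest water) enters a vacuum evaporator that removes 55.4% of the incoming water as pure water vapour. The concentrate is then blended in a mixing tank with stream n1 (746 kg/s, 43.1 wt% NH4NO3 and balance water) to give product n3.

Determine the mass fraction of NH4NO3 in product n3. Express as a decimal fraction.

0.599

Vapour removed = 0.554×0.497×1830 = 503.87 kg/s; concentrate = 1326.1 kg/s.
NH4NO3 reaching the mixer = 920.49 (from concentrate) + 746×0.431 = 1242 kg/s.
Product flow = 1326.1 + 746 = 2072.1 kg/s; NH4NO3 fraction = 0.599.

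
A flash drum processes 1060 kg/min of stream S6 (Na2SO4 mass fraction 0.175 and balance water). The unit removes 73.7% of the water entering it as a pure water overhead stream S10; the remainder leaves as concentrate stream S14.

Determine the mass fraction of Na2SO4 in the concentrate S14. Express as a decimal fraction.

Na2SO4 is not removed: 1060×0.175 = 185.5 kg/min of Na2SO4 enters S14.
water entering = 1060×0.825 = 874.5 kg/min; overhead removed = 0.737×874.5 = 644.51 kg/min.
Concentrate = 1060 − 644.51 = 415.49 kg/min.
Mass fraction = 185.5/415.49 = 0.446.

0.446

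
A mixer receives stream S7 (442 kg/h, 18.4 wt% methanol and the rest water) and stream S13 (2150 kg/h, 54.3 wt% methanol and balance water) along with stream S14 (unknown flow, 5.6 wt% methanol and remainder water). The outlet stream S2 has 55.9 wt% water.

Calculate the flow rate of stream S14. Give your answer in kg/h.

274.6 kg/h

Let S14 be the unknown flow. Total out = 2592 + S14.
water balance: 1343.2 + 0.944·S14 = 0.559·(2592 + S14)
(0.944 − 0.559)·S14 = 0.559×2592 − 1343.2 = 105.71
S14 = 105.71 / 0.385 = 274.56 kg/h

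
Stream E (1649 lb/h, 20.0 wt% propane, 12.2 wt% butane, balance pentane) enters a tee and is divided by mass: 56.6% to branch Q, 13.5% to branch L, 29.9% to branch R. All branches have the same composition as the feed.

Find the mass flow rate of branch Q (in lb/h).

933.3 lb/h

Branch Q flow = 0.566×1649 = 933.33 lb/h.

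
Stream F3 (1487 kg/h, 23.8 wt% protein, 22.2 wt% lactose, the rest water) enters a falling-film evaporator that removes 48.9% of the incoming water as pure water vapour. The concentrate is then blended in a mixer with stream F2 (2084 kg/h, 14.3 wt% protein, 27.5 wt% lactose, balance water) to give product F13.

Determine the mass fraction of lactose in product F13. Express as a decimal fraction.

Vapour removed = 0.489×0.540×1487 = 392.66 kg/h; concentrate = 1094.3 kg/h.
lactose reaching the mixer = 330.11 (from concentrate) + 2084×0.275 = 903.21 kg/h.
Product flow = 1094.3 + 2084 = 3178.3 kg/h; lactose fraction = 0.2842.

0.2842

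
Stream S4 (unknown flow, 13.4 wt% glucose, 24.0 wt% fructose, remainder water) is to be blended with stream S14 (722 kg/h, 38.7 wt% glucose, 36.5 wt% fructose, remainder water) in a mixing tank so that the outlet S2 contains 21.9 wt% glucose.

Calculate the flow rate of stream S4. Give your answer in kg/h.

Let S4 be the unknown flow. Total out = 722 + S4.
glucose balance: 279.41 + 0.134·S4 = 0.219·(722 + S4)
(0.134 − 0.219)·S4 = 0.219×722 − 279.41 = -121.3
S4 = -121.3 / -0.085 = 1427 kg/h

1427 kg/h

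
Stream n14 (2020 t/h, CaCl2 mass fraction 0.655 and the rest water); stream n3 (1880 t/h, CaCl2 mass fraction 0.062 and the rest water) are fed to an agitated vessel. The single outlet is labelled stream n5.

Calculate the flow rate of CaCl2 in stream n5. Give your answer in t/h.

1440 t/h

CaCl2 out = CaCl2 in = 2020×0.655 + 1880×0.062 = 1439.7 t/h.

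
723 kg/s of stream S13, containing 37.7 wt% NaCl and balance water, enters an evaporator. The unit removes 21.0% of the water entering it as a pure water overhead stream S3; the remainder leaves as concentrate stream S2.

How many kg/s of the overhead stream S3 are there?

water entering = 723×0.623 = 450.43 kg/s; overhead removed = 0.210×450.43 = 94.59 kg/s.

94.59 kg/s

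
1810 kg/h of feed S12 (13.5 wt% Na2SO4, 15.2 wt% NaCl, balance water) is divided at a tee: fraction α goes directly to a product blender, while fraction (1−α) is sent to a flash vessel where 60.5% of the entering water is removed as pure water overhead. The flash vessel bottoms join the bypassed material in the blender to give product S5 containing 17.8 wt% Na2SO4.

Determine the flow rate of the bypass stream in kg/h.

796.4 kg/h

All 1810×0.135 = 244.35 kg/h of Na2SO4 reaches S5, so S5 = 244.35/0.178 = 1372.8 kg/h and vapour = 437.25 kg/h.
The evaporator receives (1−α)·1810 of feed at 0.713 water and removes 0.605 of that water:
0.605×0.713×(1−α)×1810 = 437.25
(1−α) = 437.25/780.77 = 0.5600;  α = 0.4400.
Bypass flow = 0.4400×1810 = 796.36 kg/h.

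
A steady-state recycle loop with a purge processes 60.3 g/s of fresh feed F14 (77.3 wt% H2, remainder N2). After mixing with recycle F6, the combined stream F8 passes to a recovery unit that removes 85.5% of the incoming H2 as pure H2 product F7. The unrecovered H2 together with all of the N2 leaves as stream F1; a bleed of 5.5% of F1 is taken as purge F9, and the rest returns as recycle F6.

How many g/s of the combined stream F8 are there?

302.9 g/s

N2 enters only via F14 and leaves only via the purge: 60.3×0.227 = 0.055×(N2 in F1), and the recovery unit passes all N2, so N2 in F8 = N2 in F1 = 248.87 g/s.
H2 in F8: m_A = 60.3×0.773 + (1−0.055)·(1−0.855)·m_A, so m_A = 46.612/0.8630 = 54.013 g/s.
F8 = 54.013 + 248.87 = 302.89 g/s.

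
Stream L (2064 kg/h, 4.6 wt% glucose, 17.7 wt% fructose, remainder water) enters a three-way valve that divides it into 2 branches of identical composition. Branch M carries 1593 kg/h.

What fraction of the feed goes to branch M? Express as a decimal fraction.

Fraction to M = 1593/2064 = 0.7718.

0.772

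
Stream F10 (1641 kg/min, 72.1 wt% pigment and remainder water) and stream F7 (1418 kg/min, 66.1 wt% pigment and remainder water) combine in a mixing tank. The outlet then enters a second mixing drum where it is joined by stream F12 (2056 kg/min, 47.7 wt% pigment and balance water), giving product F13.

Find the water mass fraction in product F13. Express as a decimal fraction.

0.3937

Overall, product flow = 5115 kg/min.
water in = 1641×0.279 + 1418×0.339 + 2056×0.523 = 2013.8 kg/min.
water fraction in F13 = 0.3937.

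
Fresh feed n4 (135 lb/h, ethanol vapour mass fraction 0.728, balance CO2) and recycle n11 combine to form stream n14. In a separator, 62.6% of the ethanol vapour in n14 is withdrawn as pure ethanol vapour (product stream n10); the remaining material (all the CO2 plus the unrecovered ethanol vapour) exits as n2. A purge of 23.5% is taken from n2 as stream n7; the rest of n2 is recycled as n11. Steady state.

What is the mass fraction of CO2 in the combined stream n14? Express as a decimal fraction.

0.532

CO2 enters only via n4 and leaves only via the purge: 135×0.272 = 0.235×(CO2 in n2), and the separator passes all CO2, so CO2 in n14 = CO2 in n2 = 156.26 lb/h.
ethanol vapour in n14: m_A = 135×0.728 + (1−0.235)·(1−0.626)·m_A, so m_A = 98.28/0.7139 = 137.67 lb/h.
n14 = 137.67 + 156.26 = 293.92 lb/h.
CO2 fraction in n14 = 156.26/293.92 = 0.532.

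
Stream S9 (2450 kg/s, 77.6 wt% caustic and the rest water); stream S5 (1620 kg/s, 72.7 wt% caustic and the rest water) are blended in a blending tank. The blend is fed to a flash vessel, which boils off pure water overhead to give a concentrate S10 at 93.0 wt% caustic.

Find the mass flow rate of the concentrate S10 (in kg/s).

3311 kg/s

caustic entering = 2450×0.776 + 1620×0.727 = 3078.9 kg/s.
All caustic reports to S10, so S10 = 3078.9/0.930 = 3310.7 kg/s.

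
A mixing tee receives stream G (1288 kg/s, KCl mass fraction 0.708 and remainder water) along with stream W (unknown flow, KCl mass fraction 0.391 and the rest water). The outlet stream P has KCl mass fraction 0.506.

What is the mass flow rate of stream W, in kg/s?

2262 kg/s

Let W be the unknown flow. Total out = 1288 + W.
KCl balance: 911.9 + 0.391·W = 0.506·(1288 + W)
(0.391 − 0.506)·W = 0.506×1288 − 911.9 = -260.18
W = -260.18 / -0.115 = 2262.4 kg/s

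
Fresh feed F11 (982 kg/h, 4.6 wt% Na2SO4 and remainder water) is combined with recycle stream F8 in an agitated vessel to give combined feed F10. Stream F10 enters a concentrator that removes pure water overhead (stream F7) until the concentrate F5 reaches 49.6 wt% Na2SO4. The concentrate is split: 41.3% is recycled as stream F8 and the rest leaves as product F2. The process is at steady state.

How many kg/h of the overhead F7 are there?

890.9 kg/h

Overall Na2SO4 balance (none leaves overhead): Na2SO4 in fresh feed = Na2SO4 in product, i.e. 982×0.046 = (1−0.413)·F5·0.496.
F5 = 45.172/(0.496×0.587) = 155.15 kg/h.
Recycle F8 = 0.413×155.15 = 64.077 kg/h.
Combined feed F10 = 982 + 64.077 = 1046.1 kg/h.
Overhead F7 = F10 − F5 = 1046.1 − 155.15 = 890.93 kg/h.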